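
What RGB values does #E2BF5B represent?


E2 → 226 (R)
BF → 191 (G)
5B → 91 (B)
= RGB(226, 191, 91)


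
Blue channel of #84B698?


Color: #84B698
R = 84 = 132
G = B6 = 182
B = 98 = 152
Blue = 152


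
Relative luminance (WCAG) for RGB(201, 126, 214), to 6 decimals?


Linearize each channel (sRGB transfer function): c = v/255; c_lin = c/12.92 if c ≤ 0.04045, else ((c+0.055)/1.055)^2.4
  R: 201/255 ≈ 0.788235 > 0.04045 → ((0.788235+0.055)/1.055)^2.4 ≈ 0.584078
  G: 126/255 ≈ 0.494118 > 0.04045 → ((0.494118+0.055)/1.055)^2.4 ≈ 0.208637
  B: 214/255 ≈ 0.839216 > 0.04045 → ((0.839216+0.055)/1.055)^2.4 ≈ 0.672443
R_lin = 0.584078, G_lin = 0.208637, B_lin = 0.672443
L = 0.2126×R + 0.7152×G + 0.0722×B
L = 0.2126×0.584078 + 0.7152×0.208637 + 0.0722×0.672443
L ≈ 0.321943


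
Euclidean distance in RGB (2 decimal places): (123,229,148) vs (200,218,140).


d = √[(R₁-R₂)² + (G₁-G₂)² + (B₁-B₂)²]
d = √[(123-200)² + (229-218)² + (148-140)²]
d = √[5929 + 121 + 64]
d = √6114
d ≈ 78.19


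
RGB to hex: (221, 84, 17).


R = 221 → DD (hex)
G = 84 → 54 (hex)
B = 17 → 11 (hex)
Hex = #DD5411


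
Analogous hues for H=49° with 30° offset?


Base hue: 49°
Left analog: (49 - 30) mod 360 = 19°
Right analog: (49 + 30) mod 360 = 79°
Analogous hues = 19° and 79°


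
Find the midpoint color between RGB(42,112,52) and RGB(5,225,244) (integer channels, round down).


Midpoint: each channel = ⌊(C₁+C₂)/2⌋
R: ⌊(42+5)/2⌋ = 23
G: ⌊(112+225)/2⌋ = 168
B: ⌊(52+244)/2⌋ = 148
= RGB(23, 168, 148)


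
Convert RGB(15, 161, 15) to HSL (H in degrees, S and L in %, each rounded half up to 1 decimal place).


Normalize: R'=15/255≈0.0588, G'=161/255≈0.6314, B'=15/255≈0.0588
Max=161/255, Min=15/255, Δ=Max-Min=146/255
L = (Max+Min)/2 = (161+15)/510 = 176/510 = 0.34509… → L = 34.5%
L ≤ 0.5 → S = Δ/(Max+Min) = 146/(161+15) = 146/176 = 0.82954… → S = 83.0%
(the 1/255 factors cancel in S and H, so raw channel differences can be used)
Max is G' → H = 60 × ((B-R)/Δ + 2) = 60 × ((15-15)/146 + 2)
  0/146 + 2 = 0 + 2 = 2
  H = 60 × 2 = 120° → H = 120.0°
= HSL(120.0°, 83.0%, 34.5%)


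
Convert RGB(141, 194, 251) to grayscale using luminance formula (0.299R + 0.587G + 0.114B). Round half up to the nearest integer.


Gray = 0.299×R + 0.587×G + 0.114×B
Gray = 0.299×141 + 0.587×194 + 0.114×251
Gray = 42.159 + 113.878 + 28.614
Gray = 184.651 → round half up → 185
Gray = 185


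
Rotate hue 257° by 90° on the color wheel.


New hue = (H + rotation) mod 360
New hue = (257 + 90) mod 360
= 347 mod 360
= 347°


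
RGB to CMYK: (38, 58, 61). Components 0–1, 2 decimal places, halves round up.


R'=38/255≈0.1490, G'=58/255≈0.2275, B'=61/255≈0.2392
K = 1 - max(R',G',B') = 1 - 61/255 = 194/255 = 0.76078… → 0.76
(1-R'-K)/(1-K) simplifies to (max-R)/max with max = 61:
C = (61-38)/61 = 23/61 = 0.37704… → 0.38
M = (61-58)/61 = 3/61 = 0.04918… → 0.05
Y = (61-61)/61 = 0/61 = 0 → 0.00
= CMYK(0.38, 0.05, 0.00, 0.76)


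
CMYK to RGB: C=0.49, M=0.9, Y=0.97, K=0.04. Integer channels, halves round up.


R = 255 × (1-C) × (1-K) = 255 × 0.51 × 0.96 = 124.848 → 125
G = 255 × (1-M) × (1-K) = 255 × 0.10 × 0.96 = 24.48 → 24
B = 255 × (1-Y) × (1-K) = 255 × 0.03 × 0.96 = 7.344 → 7
= RGB(125, 24, 7)


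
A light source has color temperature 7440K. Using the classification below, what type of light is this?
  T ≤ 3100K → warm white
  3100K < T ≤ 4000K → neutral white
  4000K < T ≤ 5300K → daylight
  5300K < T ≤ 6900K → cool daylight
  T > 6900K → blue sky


Temperature: 7440K
7440K > 6900K → blue sky
Classification: blue sky


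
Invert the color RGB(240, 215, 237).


Invert: (255-R, 255-G, 255-B)
R: 255-240 = 15
G: 255-215 = 40
B: 255-237 = 18
= RGB(15, 40, 18)


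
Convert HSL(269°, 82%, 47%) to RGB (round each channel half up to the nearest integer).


H=269°, S=0.82, L=0.47
C = (1-|2L-1|)×S = (1-|-0.06|)×0.82 = 0.7708
H' = H/60 = 269/60 ≈ 4.4833; X = C×(1-|H' mod 2 - 1|) ≈ 0.3726
m = L - C/2 = 0.47 - 0.3854 = 0.0846
Sector ⌊H'⌋ = 4 → (R',G',B') = (≈0.3726, 0.0, 0.7708)
RGB = ((R'+m)×255, (G'+m)×255, (B'+m)×255) = (116.5741, 21.573, 218.127)
Round half up → RGB(117, 22, 218)


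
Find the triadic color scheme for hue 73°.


Triadic: equally spaced at 120° intervals
H1 = 73°
H2 = (73 + 120) mod 360 = 193°
H3 = (73 + 240) mod 360 = 313°
Triadic = 73°, 193°, 313°


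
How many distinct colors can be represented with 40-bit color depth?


Colors = 2^bits = 2^40
= 1,099,511,627,776 colors


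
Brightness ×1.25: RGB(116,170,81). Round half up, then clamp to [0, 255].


Multiply each channel by 1.25, round half up, clamp to [0, 255]
R: 116×1.25 = 145
G: 170×1.25 = 212.5 → round → 213
B: 81×1.25 = 101.25 → round → 101
= RGB(145, 213, 101)


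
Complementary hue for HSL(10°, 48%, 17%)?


Complement = opposite side of color wheel = hue + 180°
H' = (10 + 180) mod 360 = 190°
S and L unchanged.
= HSL(190°, 48%, 17%)


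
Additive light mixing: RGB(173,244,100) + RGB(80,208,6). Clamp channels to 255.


Additive: each channel = min(255, C₁+C₂)
R: 173+80 = 253 → 253
G: 244+208 = 452 → 255
B: 100+6 = 106 → 106
= RGB(253, 255, 106)


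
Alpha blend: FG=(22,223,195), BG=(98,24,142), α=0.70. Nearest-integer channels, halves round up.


C = α×F + (1-α)×B, with 1-α = 0.30
R: 0.70×22 + 0.30×98 = 15.40 + 29.40 = 44.80 → 45
G: 0.70×223 + 0.30×24 = 156.10 + 7.20 = 163.30 → 163
B: 0.70×195 + 0.30×142 = 136.50 + 42.60 = 179.10 → 179
= RGB(45, 163, 179)


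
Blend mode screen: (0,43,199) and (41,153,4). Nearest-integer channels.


Screen: C = 255 - (255-A)×(255-B)/255, rounded to nearest integer
R: 255 - (255-0)×(255-41)/255 = 255 - 54570/255 ≈ 255 - 214.000 = 41.000 → 41
G: 255 - (255-43)×(255-153)/255 = 255 - 21624/255 ≈ 255 - 84.800 = 170.200 → 170
B: 255 - (255-199)×(255-4)/255 = 255 - 14056/255 ≈ 255 - 55.122 = 199.878 → 200
= RGB(41, 170, 200)


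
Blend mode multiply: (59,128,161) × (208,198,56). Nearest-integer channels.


Multiply: C = A×B/255, rounded to nearest integer
R: 59×208/255 = 12272/255 ≈ 48.125 → 48
G: 128×198/255 = 25344/255 ≈ 99.388 → 99
B: 161×56/255 = 9016/255 ≈ 35.357 → 35
= RGB(48, 99, 35)


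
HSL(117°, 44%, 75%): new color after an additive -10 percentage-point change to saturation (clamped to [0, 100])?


Original S = 44%
Adjustment = -10 percentage points
New S = 44 + (-10) = 34
Clamp to [0, 100] → 34
= HSL(117°, 34%, 75%)


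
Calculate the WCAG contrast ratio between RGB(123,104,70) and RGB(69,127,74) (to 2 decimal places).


Linearize each sRGB channel c=v/255: c/12.92 if c ≤ 0.04045 else ((c+0.055)/1.055)^2.4
L = 0.2126×R_lin + 0.7152×G_lin + 0.0722×B_lin
Color 1 (123,104,70):
  R=123: 123/255≈0.4824 > 0.04045 → ((0.4824+0.055)/1.055)^2.4 ≈ 0.19807
  G=104: 104/255≈0.4078 > 0.04045 → ((0.4078+0.055)/1.055)^2.4 ≈ 0.13843
  B=70: 70/255≈0.2745 > 0.04045 → ((0.2745+0.055)/1.055)^2.4 ≈ 0.06125
  L1 = 0.2126×0.19807 + 0.7152×0.13843 + 0.0722×0.06125 ≈ 0.14554
Color 2 (69,127,74):
  R=69: 69/255≈0.2706 > 0.04045 → ((0.2706+0.055)/1.055)^2.4 ≈ 0.05951
  G=127: 127/255≈0.4980 > 0.04045 → ((0.4980+0.055)/1.055)^2.4 ≈ 0.21223
  B=74: 74/255≈0.2902 > 0.04045 → ((0.2902+0.055)/1.055)^2.4 ≈ 0.06848
  L2 = 0.2126×0.05951 + 0.7152×0.21223 + 0.0722×0.06848 ≈ 0.16938
Lighter = 0.16938, Darker = 0.14554
Ratio = (L_lighter + 0.05) / (L_darker + 0.05)
Ratio = (0.16938 + 0.05) / (0.14554 + 0.05) = 0.21938 / 0.19554 ≈ 1.1220
Ratio ≈ 1.12:1


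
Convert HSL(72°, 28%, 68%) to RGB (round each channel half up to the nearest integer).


H=72°, S=0.28, L=0.68
C = (1-|2L-1|)×S = (1-|0.36|)×0.28 = 0.1792
H' = H/60 = 72/60 ≈ 1.2000; X = C×(1-|H' mod 2 - 1|) = 0.14336
m = L - C/2 = 0.68 - 0.0896 = 0.5904
Sector ⌊H'⌋ = 1 → (R',G',B') = (0.14336, 0.1792, 0.0)
RGB = ((R'+m)×255, (G'+m)×255, (B'+m)×255) = (187.1088, 196.248, 150.552)
Round half up → RGB(187, 196, 151)


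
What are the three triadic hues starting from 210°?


Triadic: equally spaced at 120° intervals
H1 = 210°
H2 = (210 + 120) mod 360 = 330°
H3 = (210 + 240) mod 360 = 90°
Triadic = 210°, 330°, 90°


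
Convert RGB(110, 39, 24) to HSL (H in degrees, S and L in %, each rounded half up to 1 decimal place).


Normalize: R'=110/255≈0.4314, G'=39/255≈0.1529, B'=24/255≈0.0941
Max=110/255, Min=24/255, Δ=Max-Min=86/255
L = (Max+Min)/2 = (110+24)/510 = 134/510 = 0.26274… → L = 26.3%
L ≤ 0.5 → S = Δ/(Max+Min) = 86/(110+24) = 86/134 = 0.64179… → S = 64.2%
(the 1/255 factors cancel in S and H, so raw channel differences can be used)
Max is R' → H = 60 × (((G-B)/Δ) mod 6) = 60 × (((39-24)/86) mod 6)
  15/86 = 0.1744…
  H = 60 × 0.1744… = 10.465…° → H = 10.5°
= HSL(10.5°, 64.2%, 26.3%)


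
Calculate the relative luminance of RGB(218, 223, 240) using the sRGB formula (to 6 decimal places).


Linearize each channel (sRGB transfer function): c = v/255; c_lin = c/12.92 if c ≤ 0.04045, else ((c+0.055)/1.055)^2.4
  R: 218/255 ≈ 0.854902 > 0.04045 → ((0.854902+0.055)/1.055)^2.4 ≈ 0.701102
  G: 223/255 ≈ 0.874510 > 0.04045 → ((0.874510+0.055)/1.055)^2.4 ≈ 0.737910
  B: 240/255 ≈ 0.941176 > 0.04045 → ((0.941176+0.055)/1.055)^2.4 ≈ 0.871367
R_lin = 0.701102, G_lin = 0.737910, B_lin = 0.871367
L = 0.2126×R + 0.7152×G + 0.0722×B
L = 0.2126×0.701102 + 0.7152×0.737910 + 0.0722×0.871367
L ≈ 0.739720


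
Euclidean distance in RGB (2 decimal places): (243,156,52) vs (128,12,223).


d = √[(R₁-R₂)² + (G₁-G₂)² + (B₁-B₂)²]
d = √[(243-128)² + (156-12)² + (52-223)²]
d = √[13225 + 20736 + 29241]
d = √63202
d ≈ 251.40


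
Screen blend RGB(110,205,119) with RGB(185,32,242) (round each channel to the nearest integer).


Screen: C = 255 - (255-A)×(255-B)/255, rounded to nearest integer
R: 255 - (255-110)×(255-185)/255 = 255 - 10150/255 ≈ 255 - 39.804 = 215.196 → 215
G: 255 - (255-205)×(255-32)/255 = 255 - 11150/255 ≈ 255 - 43.725 = 211.275 → 211
B: 255 - (255-119)×(255-242)/255 = 255 - 1768/255 ≈ 255 - 6.933 = 248.067 → 248
= RGB(215, 211, 248)


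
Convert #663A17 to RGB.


66 → 102 (R)
3A → 58 (G)
17 → 23 (B)
= RGB(102, 58, 23)


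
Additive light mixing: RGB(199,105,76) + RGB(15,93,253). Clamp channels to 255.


Additive: each channel = min(255, C₁+C₂)
R: 199+15 = 214 → 214
G: 105+93 = 198 → 198
B: 76+253 = 329 → 255
= RGB(214, 198, 255)


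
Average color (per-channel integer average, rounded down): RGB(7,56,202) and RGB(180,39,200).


Midpoint: each channel = ⌊(C₁+C₂)/2⌋
R: ⌊(7+180)/2⌋ = 93
G: ⌊(56+39)/2⌋ = 47
B: ⌊(202+200)/2⌋ = 201
= RGB(93, 47, 201)


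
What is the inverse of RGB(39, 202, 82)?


Invert: (255-R, 255-G, 255-B)
R: 255-39 = 216
G: 255-202 = 53
B: 255-82 = 173
= RGB(216, 53, 173)


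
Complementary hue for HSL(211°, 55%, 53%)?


Complement = opposite side of color wheel = hue + 180°
H' = (211 + 180) mod 360 = 31°
S and L unchanged.
= HSL(31°, 55%, 53%)


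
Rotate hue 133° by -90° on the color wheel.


New hue = (H + rotation) mod 360
New hue = (133 -90) mod 360
= 43 mod 360
= 43°


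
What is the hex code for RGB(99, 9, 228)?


R = 99 → 63 (hex)
G = 9 → 09 (hex)
B = 228 → E4 (hex)
Hex = #6309E4


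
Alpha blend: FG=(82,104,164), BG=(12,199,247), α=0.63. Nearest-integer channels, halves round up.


C = α×F + (1-α)×B, with 1-α = 0.37
R: 0.63×82 + 0.37×12 = 51.66 + 4.44 = 56.10 → 56
G: 0.63×104 + 0.37×199 = 65.52 + 73.63 = 139.15 → 139
B: 0.63×164 + 0.37×247 = 103.32 + 91.39 = 194.71 → 195
= RGB(56, 139, 195)


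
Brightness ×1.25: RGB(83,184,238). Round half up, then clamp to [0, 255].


Multiply each channel by 1.25, round half up, clamp to [0, 255]
R: 83×1.25 = 103.75 → round → 104
G: 184×1.25 = 230
B: 238×1.25 = 297.5 → round → 298 → clamp → 255
= RGB(104, 230, 255)


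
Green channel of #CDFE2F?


Color: #CDFE2F
R = CD = 205
G = FE = 254
B = 2F = 47
Green = 254


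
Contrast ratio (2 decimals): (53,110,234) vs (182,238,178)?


Linearize each sRGB channel c=v/255: c/12.92 if c ≤ 0.04045 else ((c+0.055)/1.055)^2.4
L = 0.2126×R_lin + 0.7152×G_lin + 0.0722×B_lin
Color 1 (53,110,234):
  R=53: 53/255≈0.2078 > 0.04045 → ((0.2078+0.055)/1.055)^2.4 ≈ 0.03560
  G=110: 110/255≈0.4314 > 0.04045 → ((0.4314+0.055)/1.055)^2.4 ≈ 0.15593
  B=234: 234/255≈0.9176 > 0.04045 → ((0.9176+0.055)/1.055)^2.4 ≈ 0.82279
  L1 = 0.2126×0.03560 + 0.7152×0.15593 + 0.0722×0.82279 ≈ 0.17849
Color 2 (182,238,178):
  R=182: 182/255≈0.7137 > 0.04045 → ((0.7137+0.055)/1.055)^2.4 ≈ 0.46778
  G=238: 238/255≈0.9333 > 0.04045 → ((0.9333+0.055)/1.055)^2.4 ≈ 0.85499
  B=178: 178/255≈0.6980 > 0.04045 → ((0.6980+0.055)/1.055)^2.4 ≈ 0.44520
  L2 = 0.2126×0.46778 + 0.7152×0.85499 + 0.0722×0.44520 ≈ 0.74309
Lighter = 0.74309, Darker = 0.17849
Ratio = (L_lighter + 0.05) / (L_darker + 0.05)
Ratio = (0.74309 + 0.05) / (0.17849 + 0.05) = 0.79309 / 0.22849 ≈ 3.4709
Ratio ≈ 3.47:1


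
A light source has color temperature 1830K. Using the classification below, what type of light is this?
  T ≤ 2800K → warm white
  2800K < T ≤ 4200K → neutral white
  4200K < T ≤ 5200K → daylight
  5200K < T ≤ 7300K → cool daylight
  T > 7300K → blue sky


Temperature: 1830K
1830K ≤ 2800K → warm white
Classification: warm white


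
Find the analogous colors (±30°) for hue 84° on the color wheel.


Base hue: 84°
Left analog: (84 - 30) mod 360 = 54°
Right analog: (84 + 30) mod 360 = 114°
Analogous hues = 54° and 114°


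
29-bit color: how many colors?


Colors = 2^bits = 2^29
= 536,870,912 colors


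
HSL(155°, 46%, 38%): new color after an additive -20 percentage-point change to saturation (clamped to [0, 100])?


Original S = 46%
Adjustment = -20 percentage points
New S = 46 + (-20) = 26
Clamp to [0, 100] → 26
= HSL(155°, 26%, 38%)


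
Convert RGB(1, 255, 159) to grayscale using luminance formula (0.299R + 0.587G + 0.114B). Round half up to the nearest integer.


Gray = 0.299×R + 0.587×G + 0.114×B
Gray = 0.299×1 + 0.587×255 + 0.114×159
Gray = 0.299 + 149.685 + 18.126
Gray = 168.110 → round half up → 168
Gray = 168


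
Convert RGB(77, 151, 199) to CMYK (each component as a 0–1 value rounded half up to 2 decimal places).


R'=77/255≈0.3020, G'=151/255≈0.5922, B'=199/255≈0.7804
K = 1 - max(R',G',B') = 1 - 199/255 = 56/255 = 0.21960… → 0.22
(1-R'-K)/(1-K) simplifies to (max-R)/max with max = 199:
C = (199-77)/199 = 122/199 = 0.61306… → 0.61
M = (199-151)/199 = 48/199 = 0.24120… → 0.24
Y = (199-199)/199 = 0/199 = 0 → 0.00
= CMYK(0.61, 0.24, 0.00, 0.22)


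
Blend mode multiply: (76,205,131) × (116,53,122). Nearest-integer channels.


Multiply: C = A×B/255, rounded to nearest integer
R: 76×116/255 = 8816/255 ≈ 34.573 → 35
G: 205×53/255 = 10865/255 ≈ 42.608 → 43
B: 131×122/255 = 15982/255 ≈ 62.675 → 63
= RGB(35, 43, 63)


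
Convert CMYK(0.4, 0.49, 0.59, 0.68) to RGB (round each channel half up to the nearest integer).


R = 255 × (1-C) × (1-K) = 255 × 0.60 × 0.32 = 48.96 → 49
G = 255 × (1-M) × (1-K) = 255 × 0.51 × 0.32 = 41.616 → 42
B = 255 × (1-Y) × (1-K) = 255 × 0.41 × 0.32 = 33.456 → 33
= RGB(49, 42, 33)


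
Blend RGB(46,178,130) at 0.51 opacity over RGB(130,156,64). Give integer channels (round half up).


C = α×F + (1-α)×B, with 1-α = 0.49
R: 0.51×46 + 0.49×130 = 23.46 + 63.70 = 87.16 → 87
G: 0.51×178 + 0.49×156 = 90.78 + 76.44 = 167.22 → 167
B: 0.51×130 + 0.49×64 = 66.30 + 31.36 = 97.66 → 98
= RGB(87, 167, 98)


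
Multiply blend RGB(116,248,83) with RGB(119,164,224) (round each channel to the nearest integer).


Multiply: C = A×B/255, rounded to nearest integer
R: 116×119/255 = 13804/255 ≈ 54.133 → 54
G: 248×164/255 = 40672/255 ≈ 159.498 → 159
B: 83×224/255 = 18592/255 ≈ 72.910 → 73
= RGB(54, 159, 73)


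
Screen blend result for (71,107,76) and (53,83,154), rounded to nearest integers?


Screen: C = 255 - (255-A)×(255-B)/255, rounded to nearest integer
R: 255 - (255-71)×(255-53)/255 = 255 - 37168/255 ≈ 255 - 145.757 = 109.243 → 109
G: 255 - (255-107)×(255-83)/255 = 255 - 25456/255 ≈ 255 - 99.827 = 155.173 → 155
B: 255 - (255-76)×(255-154)/255 = 255 - 18079/255 ≈ 255 - 70.898 = 184.102 → 184
= RGB(109, 155, 184)


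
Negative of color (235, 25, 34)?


Invert: (255-R, 255-G, 255-B)
R: 255-235 = 20
G: 255-25 = 230
B: 255-34 = 221
= RGB(20, 230, 221)


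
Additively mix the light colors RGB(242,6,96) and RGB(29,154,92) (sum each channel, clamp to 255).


Additive: each channel = min(255, C₁+C₂)
R: 242+29 = 271 → 255
G: 6+154 = 160 → 160
B: 96+92 = 188 → 188
= RGB(255, 160, 188)


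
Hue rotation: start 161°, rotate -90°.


New hue = (H + rotation) mod 360
New hue = (161 -90) mod 360
= 71 mod 360
= 71°


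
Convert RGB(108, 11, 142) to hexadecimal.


R = 108 → 6C (hex)
G = 11 → 0B (hex)
B = 142 → 8E (hex)
Hex = #6C0B8E


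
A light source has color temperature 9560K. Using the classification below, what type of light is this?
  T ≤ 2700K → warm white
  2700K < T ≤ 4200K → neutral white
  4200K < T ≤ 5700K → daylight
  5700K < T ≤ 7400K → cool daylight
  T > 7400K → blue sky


Temperature: 9560K
9560K > 7400K → blue sky
Classification: blue sky


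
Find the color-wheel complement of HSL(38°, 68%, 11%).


Complement = opposite side of color wheel = hue + 180°
H' = (38 + 180) mod 360 = 218°
S and L unchanged.
= HSL(218°, 68%, 11%)


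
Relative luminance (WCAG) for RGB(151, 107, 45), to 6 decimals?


Linearize each channel (sRGB transfer function): c = v/255; c_lin = c/12.92 if c ≤ 0.04045, else ((c+0.055)/1.055)^2.4
  R: 151/255 ≈ 0.592157 > 0.04045 → ((0.592157+0.055)/1.055)^2.4 ≈ 0.309469
  G: 107/255 ≈ 0.419608 > 0.04045 → ((0.419608+0.055)/1.055)^2.4 ≈ 0.147027
  B: 45/255 ≈ 0.176471 > 0.04045 → ((0.176471+0.055)/1.055)^2.4 ≈ 0.026241
R_lin = 0.309469, G_lin = 0.147027, B_lin = 0.026241
L = 0.2126×R + 0.7152×G + 0.0722×B
L = 0.2126×0.309469 + 0.7152×0.147027 + 0.0722×0.026241
L ≈ 0.172842


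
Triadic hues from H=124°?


Triadic: equally spaced at 120° intervals
H1 = 124°
H2 = (124 + 120) mod 360 = 244°
H3 = (124 + 240) mod 360 = 4°
Triadic = 124°, 244°, 4°


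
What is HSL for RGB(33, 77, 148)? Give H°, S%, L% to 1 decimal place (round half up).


Normalize: R'=33/255≈0.1294, G'=77/255≈0.3020, B'=148/255≈0.5804
Max=148/255, Min=33/255, Δ=Max-Min=115/255
L = (Max+Min)/2 = (148+33)/510 = 181/510 = 0.35490… → L = 35.5%
L ≤ 0.5 → S = Δ/(Max+Min) = 115/(148+33) = 115/181 = 0.63535… → S = 63.5%
(the 1/255 factors cancel in S and H, so raw channel differences can be used)
Max is B' → H = 60 × ((R-G)/Δ + 4) = 60 × ((33-77)/115 + 4)
  -44/115 + 4 = -0.3826… + 4 = 3.6173…
  H = 60 × 3.6173… = 217.043…° → H = 217.0°
= HSL(217.0°, 63.5%, 35.5%)


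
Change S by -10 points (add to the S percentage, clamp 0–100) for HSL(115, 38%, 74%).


Original S = 38%
Adjustment = -10 percentage points
New S = 38 + (-10) = 28
Clamp to [0, 100] → 28
= HSL(115°, 28%, 74%)


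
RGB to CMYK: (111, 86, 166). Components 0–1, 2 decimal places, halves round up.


R'=111/255≈0.4353, G'=86/255≈0.3373, B'=166/255≈0.6510
K = 1 - max(R',G',B') = 1 - 166/255 = 89/255 = 0.34901… → 0.35
(1-R'-K)/(1-K) simplifies to (max-R)/max with max = 166:
C = (166-111)/166 = 55/166 = 0.33132… → 0.33
M = (166-86)/166 = 80/166 = 0.48192… → 0.48
Y = (166-166)/166 = 0/166 = 0 → 0.00
= CMYK(0.33, 0.48, 0.00, 0.35)


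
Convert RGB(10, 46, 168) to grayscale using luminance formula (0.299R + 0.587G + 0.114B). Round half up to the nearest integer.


Gray = 0.299×R + 0.587×G + 0.114×B
Gray = 0.299×10 + 0.587×46 + 0.114×168
Gray = 2.990 + 27.002 + 19.152
Gray = 49.144 → round half up → 49
Gray = 49


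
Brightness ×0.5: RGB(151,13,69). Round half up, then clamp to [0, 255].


Multiply each channel by 0.5, round half up, clamp to [0, 255]
R: 151×0.5 = 75.5 → round → 76
G: 13×0.5 = 6.5 → round → 7
B: 69×0.5 = 34.5 → round → 35
= RGB(76, 7, 35)


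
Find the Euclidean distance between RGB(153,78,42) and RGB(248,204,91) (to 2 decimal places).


d = √[(R₁-R₂)² + (G₁-G₂)² + (B₁-B₂)²]
d = √[(153-248)² + (78-204)² + (42-91)²]
d = √[9025 + 15876 + 2401]
d = √27302
d ≈ 165.23


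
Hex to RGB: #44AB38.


44 → 68 (R)
AB → 171 (G)
38 → 56 (B)
= RGB(68, 171, 56)


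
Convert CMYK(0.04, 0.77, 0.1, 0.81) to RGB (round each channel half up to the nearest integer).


R = 255 × (1-C) × (1-K) = 255 × 0.96 × 0.19 = 46.512 → 47
G = 255 × (1-M) × (1-K) = 255 × 0.23 × 0.19 = 11.1435 → 11
B = 255 × (1-Y) × (1-K) = 255 × 0.90 × 0.19 = 43.605 → 44
= RGB(47, 11, 44)


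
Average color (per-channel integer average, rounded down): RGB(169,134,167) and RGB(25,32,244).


Midpoint: each channel = ⌊(C₁+C₂)/2⌋
R: ⌊(169+25)/2⌋ = 97
G: ⌊(134+32)/2⌋ = 83
B: ⌊(167+244)/2⌋ = 205
= RGB(97, 83, 205)


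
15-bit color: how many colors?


Colors = 2^bits = 2^15
= 32,768 colors


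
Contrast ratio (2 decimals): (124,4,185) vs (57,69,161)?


Linearize each sRGB channel c=v/255: c/12.92 if c ≤ 0.04045 else ((c+0.055)/1.055)^2.4
L = 0.2126×R_lin + 0.7152×G_lin + 0.0722×B_lin
Color 1 (124,4,185):
  R=124: 124/255≈0.4863 > 0.04045 → ((0.4863+0.055)/1.055)^2.4 ≈ 0.20156
  G=4: 4/255≈0.0157 ≤ 0.04045 → 0.0157/12.92 ≈ 0.00121
  B=185: 185/255≈0.7255 > 0.04045 → ((0.7255+0.055)/1.055)^2.4 ≈ 0.48515
  L1 = 0.2126×0.20156 + 0.7152×0.00121 + 0.0722×0.48515 ≈ 0.07875
Color 2 (57,69,161):
  R=57: 57/255≈0.2235 > 0.04045 → ((0.2235+0.055)/1.055)^2.4 ≈ 0.04092
  G=69: 69/255≈0.2706 > 0.04045 → ((0.2706+0.055)/1.055)^2.4 ≈ 0.05951
  B=161: 161/255≈0.6314 > 0.04045 → ((0.6314+0.055)/1.055)^2.4 ≈ 0.35640
  L2 = 0.2126×0.04092 + 0.7152×0.05951 + 0.0722×0.35640 ≈ 0.07699
Lighter = 0.07875, Darker = 0.07699
Ratio = (L_lighter + 0.05) / (L_darker + 0.05)
Ratio = (0.07875 + 0.05) / (0.07699 + 0.05) = 0.12875 / 0.12699 ≈ 1.0138
Ratio ≈ 1.01:1


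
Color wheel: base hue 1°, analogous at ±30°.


Base hue: 1°
Left analog: (1 - 30) mod 360 = 331°
Right analog: (1 + 30) mod 360 = 31°
Analogous hues = 331° and 31°


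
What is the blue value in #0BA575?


Color: #0BA575
R = 0B = 11
G = A5 = 165
B = 75 = 117
Blue = 117


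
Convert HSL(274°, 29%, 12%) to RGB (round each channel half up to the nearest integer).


H=274°, S=0.29, L=0.12
C = (1-|2L-1|)×S = (1-|-0.76|)×0.29 = 0.0696
H' = H/60 = 274/60 ≈ 4.5667; X = C×(1-|H' mod 2 - 1|) = 0.03944
m = L - C/2 = 0.12 - 0.0348 = 0.0852
Sector ⌊H'⌋ = 4 → (R',G',B') = (0.03944, 0.0, 0.0696)
RGB = ((R'+m)×255, (G'+m)×255, (B'+m)×255) = (31.7832, 21.726, 39.474)
Round half up → RGB(32, 22, 39)


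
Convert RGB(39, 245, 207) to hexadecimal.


R = 39 → 27 (hex)
G = 245 → F5 (hex)
B = 207 → CF (hex)
Hex = #27F5CF


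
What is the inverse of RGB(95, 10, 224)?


Invert: (255-R, 255-G, 255-B)
R: 255-95 = 160
G: 255-10 = 245
B: 255-224 = 31
= RGB(160, 245, 31)


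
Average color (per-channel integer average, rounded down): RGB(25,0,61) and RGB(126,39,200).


Midpoint: each channel = ⌊(C₁+C₂)/2⌋
R: ⌊(25+126)/2⌋ = 75
G: ⌊(0+39)/2⌋ = 19
B: ⌊(61+200)/2⌋ = 130
= RGB(75, 19, 130)


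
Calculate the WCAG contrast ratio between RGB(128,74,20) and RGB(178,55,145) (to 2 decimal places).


Linearize each sRGB channel c=v/255: c/12.92 if c ≤ 0.04045 else ((c+0.055)/1.055)^2.4
L = 0.2126×R_lin + 0.7152×G_lin + 0.0722×B_lin
Color 1 (128,74,20):
  R=128: 128/255≈0.5020 > 0.04045 → ((0.5020+0.055)/1.055)^2.4 ≈ 0.21586
  G=74: 74/255≈0.2902 > 0.04045 → ((0.2902+0.055)/1.055)^2.4 ≈ 0.06848
  B=20: 20/255≈0.0784 > 0.04045 → ((0.0784+0.055)/1.055)^2.4 ≈ 0.00700
  L1 = 0.2126×0.21586 + 0.7152×0.06848 + 0.0722×0.00700 ≈ 0.09537
Color 2 (178,55,145):
  R=178: 178/255≈0.6980 > 0.04045 → ((0.6980+0.055)/1.055)^2.4 ≈ 0.44520
  G=55: 55/255≈0.2157 > 0.04045 → ((0.2157+0.055)/1.055)^2.4 ≈ 0.03820
  B=145: 145/255≈0.5686 > 0.04045 → ((0.5686+0.055)/1.055)^2.4 ≈ 0.28315
  L2 = 0.2126×0.44520 + 0.7152×0.03820 + 0.0722×0.28315 ≈ 0.14242
Lighter = 0.14242, Darker = 0.09537
Ratio = (L_lighter + 0.05) / (L_darker + 0.05)
Ratio = (0.14242 + 0.05) / (0.09537 + 0.05) = 0.19242 / 0.14537 ≈ 1.3236
Ratio ≈ 1.32:1


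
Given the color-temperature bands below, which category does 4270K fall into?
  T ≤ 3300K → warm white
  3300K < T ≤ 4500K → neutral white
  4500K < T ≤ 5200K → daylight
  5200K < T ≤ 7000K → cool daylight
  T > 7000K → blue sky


Temperature: 4270K
3300K < 4270K ≤ 4500K → neutral white
Classification: neutral white


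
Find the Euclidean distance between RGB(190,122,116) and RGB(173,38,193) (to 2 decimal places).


d = √[(R₁-R₂)² + (G₁-G₂)² + (B₁-B₂)²]
d = √[(190-173)² + (122-38)² + (116-193)²]
d = √[289 + 7056 + 5929]
d = √13274
d ≈ 115.21


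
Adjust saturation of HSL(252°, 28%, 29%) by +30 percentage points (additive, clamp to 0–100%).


Original S = 28%
Adjustment = +30 percentage points
New S = 28 + (30) = 58
Clamp to [0, 100] → 58
= HSL(252°, 58%, 29%)


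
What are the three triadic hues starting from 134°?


Triadic: equally spaced at 120° intervals
H1 = 134°
H2 = (134 + 120) mod 360 = 254°
H3 = (134 + 240) mod 360 = 14°
Triadic = 134°, 254°, 14°


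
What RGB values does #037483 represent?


03 → 3 (R)
74 → 116 (G)
83 → 131 (B)
= RGB(3, 116, 131)


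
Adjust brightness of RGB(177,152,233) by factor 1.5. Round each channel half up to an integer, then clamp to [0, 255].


Multiply each channel by 1.5, round half up, clamp to [0, 255]
R: 177×1.5 = 265.5 → round → 266 → clamp → 255
G: 152×1.5 = 228
B: 233×1.5 = 349.5 → round → 350 → clamp → 255
= RGB(255, 228, 255)


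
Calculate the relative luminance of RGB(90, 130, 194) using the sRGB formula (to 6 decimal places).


Linearize each channel (sRGB transfer function): c = v/255; c_lin = c/12.92 if c ≤ 0.04045, else ((c+0.055)/1.055)^2.4
  R: 90/255 ≈ 0.352941 > 0.04045 → ((0.352941+0.055)/1.055)^2.4 ≈ 0.102242
  G: 130/255 ≈ 0.509804 > 0.04045 → ((0.509804+0.055)/1.055)^2.4 ≈ 0.223228
  B: 194/255 ≈ 0.760784 > 0.04045 → ((0.760784+0.055)/1.055)^2.4 ≈ 0.539479
R_lin = 0.102242, G_lin = 0.223228, B_lin = 0.539479
L = 0.2126×R + 0.7152×G + 0.0722×B
L = 0.2126×0.102242 + 0.7152×0.223228 + 0.0722×0.539479
L ≈ 0.220340


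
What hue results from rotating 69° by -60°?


New hue = (H + rotation) mod 360
New hue = (69 -60) mod 360
= 9 mod 360
= 9°


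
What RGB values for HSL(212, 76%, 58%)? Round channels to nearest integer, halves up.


H=212°, S=0.76, L=0.58
C = (1-|2L-1|)×S = (1-|0.16|)×0.76 = 0.6384
H' = H/60 = 212/60 ≈ 3.5333; X = C×(1-|H' mod 2 - 1|) = 0.29792
m = L - C/2 = 0.58 - 0.3192 = 0.2608
Sector ⌊H'⌋ = 3 → (R',G',B') = (0.0, 0.29792, 0.6384)
RGB = ((R'+m)×255, (G'+m)×255, (B'+m)×255) = (66.504, 142.4736, 229.296)
Round half up → RGB(67, 142, 229)


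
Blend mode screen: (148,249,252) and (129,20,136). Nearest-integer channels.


Screen: C = 255 - (255-A)×(255-B)/255, rounded to nearest integer
R: 255 - (255-148)×(255-129)/255 = 255 - 13482/255 ≈ 255 - 52.871 = 202.129 → 202
G: 255 - (255-249)×(255-20)/255 = 255 - 1410/255 ≈ 255 - 5.529 = 249.471 → 249
B: 255 - (255-252)×(255-136)/255 = 255 - 357/255 ≈ 255 - 1.400 = 253.600 → 254
= RGB(202, 249, 254)


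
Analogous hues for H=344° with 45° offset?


Base hue: 344°
Left analog: (344 - 45) mod 360 = 299°
Right analog: (344 + 45) mod 360 = 29°
Analogous hues = 299° and 29°


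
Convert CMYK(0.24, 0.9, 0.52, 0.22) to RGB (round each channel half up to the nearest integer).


R = 255 × (1-C) × (1-K) = 255 × 0.76 × 0.78 = 151.164 → 151
G = 255 × (1-M) × (1-K) = 255 × 0.10 × 0.78 = 19.89 → 20
B = 255 × (1-Y) × (1-K) = 255 × 0.48 × 0.78 = 95.472 → 95
= RGB(151, 20, 95)


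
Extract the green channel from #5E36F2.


Color: #5E36F2
R = 5E = 94
G = 36 = 54
B = F2 = 242
Green = 54


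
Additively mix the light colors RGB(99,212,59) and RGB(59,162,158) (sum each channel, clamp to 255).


Additive: each channel = min(255, C₁+C₂)
R: 99+59 = 158 → 158
G: 212+162 = 374 → 255
B: 59+158 = 217 → 217
= RGB(158, 255, 217)


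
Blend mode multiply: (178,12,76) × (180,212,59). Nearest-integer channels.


Multiply: C = A×B/255, rounded to nearest integer
R: 178×180/255 = 32040/255 ≈ 125.647 → 126
G: 12×212/255 = 2544/255 ≈ 9.976 → 10
B: 76×59/255 = 4484/255 ≈ 17.584 → 18
= RGB(126, 10, 18)


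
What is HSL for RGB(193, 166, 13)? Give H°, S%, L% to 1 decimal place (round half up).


Normalize: R'=193/255≈0.7569, G'=166/255≈0.6510, B'=13/255≈0.0510
Max=193/255, Min=13/255, Δ=Max-Min=180/255
L = (Max+Min)/2 = (193+13)/510 = 206/510 = 0.40392… → L = 40.4%
L ≤ 0.5 → S = Δ/(Max+Min) = 180/(193+13) = 180/206 = 0.87378… → S = 87.4%
(the 1/255 factors cancel in S and H, so raw channel differences can be used)
Max is R' → H = 60 × (((G-B)/Δ) mod 6) = 60 × (((166-13)/180) mod 6)
  153/180 = 0.85
  H = 60 × 0.85 = 51° → H = 51.0°
= HSL(51.0°, 87.4%, 40.4%)


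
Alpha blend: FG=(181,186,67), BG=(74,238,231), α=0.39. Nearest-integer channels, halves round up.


C = α×F + (1-α)×B, with 1-α = 0.61
R: 0.39×181 + 0.61×74 = 70.59 + 45.14 = 115.73 → 116
G: 0.39×186 + 0.61×238 = 72.54 + 145.18 = 217.72 → 218
B: 0.39×67 + 0.61×231 = 26.13 + 140.91 = 167.04 → 167
= RGB(116, 218, 167)


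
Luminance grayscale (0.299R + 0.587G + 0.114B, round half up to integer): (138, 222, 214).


Gray = 0.299×R + 0.587×G + 0.114×B
Gray = 0.299×138 + 0.587×222 + 0.114×214
Gray = 41.262 + 130.314 + 24.396
Gray = 195.972 → round half up → 196
Gray = 196


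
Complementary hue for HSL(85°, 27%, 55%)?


Complement = opposite side of color wheel = hue + 180°
H' = (85 + 180) mod 360 = 265°
S and L unchanged.
= HSL(265°, 27%, 55%)


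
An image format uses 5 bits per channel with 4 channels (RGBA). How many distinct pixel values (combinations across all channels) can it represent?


Total bits = 5 bits/channel × 4 channels = 20 bits
Distinct pixel values = 2^20
= 1,048,576 pixel values


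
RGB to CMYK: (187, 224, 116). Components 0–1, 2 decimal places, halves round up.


R'=187/255≈0.7333, G'=224/255≈0.8784, B'=116/255≈0.4549
K = 1 - max(R',G',B') = 1 - 224/255 = 31/255 = 0.12156… → 0.12
(1-R'-K)/(1-K) simplifies to (max-R)/max with max = 224:
C = (224-187)/224 = 37/224 = 0.16517… → 0.17
M = (224-224)/224 = 0/224 = 0 → 0.00
Y = (224-116)/224 = 108/224 = 0.48214… → 0.48
= CMYK(0.17, 0.00, 0.48, 0.12)


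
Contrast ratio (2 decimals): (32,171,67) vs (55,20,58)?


Linearize each sRGB channel c=v/255: c/12.92 if c ≤ 0.04045 else ((c+0.055)/1.055)^2.4
L = 0.2126×R_lin + 0.7152×G_lin + 0.0722×B_lin
Color 1 (32,171,67):
  R=32: 32/255≈0.1255 > 0.04045 → ((0.1255+0.055)/1.055)^2.4 ≈ 0.01444
  G=171: 171/255≈0.6706 > 0.04045 → ((0.6706+0.055)/1.055)^2.4 ≈ 0.40724
  B=67: 67/255≈0.2627 > 0.04045 → ((0.2627+0.055)/1.055)^2.4 ≈ 0.05613
  L1 = 0.2126×0.01444 + 0.7152×0.40724 + 0.0722×0.05613 ≈ 0.29838
Color 2 (55,20,58):
  R=55: 55/255≈0.2157 > 0.04045 → ((0.2157+0.055)/1.055)^2.4 ≈ 0.03820
  G=20: 20/255≈0.0784 > 0.04045 → ((0.0784+0.055)/1.055)^2.4 ≈ 0.00700
  B=58: 58/255≈0.2275 > 0.04045 → ((0.2275+0.055)/1.055)^2.4 ≈ 0.04231
  L2 = 0.2126×0.03820 + 0.7152×0.00700 + 0.0722×0.04231 ≈ 0.01618
Lighter = 0.29838, Darker = 0.01618
Ratio = (L_lighter + 0.05) / (L_darker + 0.05)
Ratio = (0.29838 + 0.05) / (0.01618 + 0.05) = 0.34838 / 0.06618 ≈ 5.2641
Ratio ≈ 5.26:1


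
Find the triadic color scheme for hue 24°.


Triadic: equally spaced at 120° intervals
H1 = 24°
H2 = (24 + 120) mod 360 = 144°
H3 = (24 + 240) mod 360 = 264°
Triadic = 24°, 144°, 264°


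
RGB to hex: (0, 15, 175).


R = 0 → 00 (hex)
G = 15 → 0F (hex)
B = 175 → AF (hex)
Hex = #000FAF


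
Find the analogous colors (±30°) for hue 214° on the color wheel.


Base hue: 214°
Left analog: (214 - 30) mod 360 = 184°
Right analog: (214 + 30) mod 360 = 244°
Analogous hues = 184° and 244°


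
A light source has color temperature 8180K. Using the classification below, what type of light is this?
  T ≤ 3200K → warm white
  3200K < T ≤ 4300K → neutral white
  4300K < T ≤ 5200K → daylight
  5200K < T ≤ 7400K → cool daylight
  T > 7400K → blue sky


Temperature: 8180K
8180K > 7400K → blue sky
Classification: blue sky


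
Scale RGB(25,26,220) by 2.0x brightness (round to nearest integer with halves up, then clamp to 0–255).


Multiply each channel by 2.0, round half up, clamp to [0, 255]
R: 25×2.0 = 50
G: 26×2.0 = 52
B: 220×2.0 = 440 → clamp → 255
= RGB(50, 52, 255)


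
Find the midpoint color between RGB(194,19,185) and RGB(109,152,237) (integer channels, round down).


Midpoint: each channel = ⌊(C₁+C₂)/2⌋
R: ⌊(194+109)/2⌋ = 151
G: ⌊(19+152)/2⌋ = 85
B: ⌊(185+237)/2⌋ = 211
= RGB(151, 85, 211)


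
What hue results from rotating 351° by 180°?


New hue = (H + rotation) mod 360
New hue = (351 + 180) mod 360
= 531 mod 360
= 171°


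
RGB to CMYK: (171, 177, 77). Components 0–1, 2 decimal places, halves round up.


R'=171/255≈0.6706, G'=177/255≈0.6941, B'=77/255≈0.3020
K = 1 - max(R',G',B') = 1 - 177/255 = 78/255 = 0.30588… → 0.31
(1-R'-K)/(1-K) simplifies to (max-R)/max with max = 177:
C = (177-171)/177 = 6/177 = 0.03389… → 0.03
M = (177-177)/177 = 0/177 = 0 → 0.00
Y = (177-77)/177 = 100/177 = 0.56497… → 0.56
= CMYK(0.03, 0.00, 0.56, 0.31)


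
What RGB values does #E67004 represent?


E6 → 230 (R)
70 → 112 (G)
04 → 4 (B)
= RGB(230, 112, 4)


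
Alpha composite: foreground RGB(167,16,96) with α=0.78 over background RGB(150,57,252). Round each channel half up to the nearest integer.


C = α×F + (1-α)×B, with 1-α = 0.22
R: 0.78×167 + 0.22×150 = 130.26 + 33.00 = 163.26 → 163
G: 0.78×16 + 0.22×57 = 12.48 + 12.54 = 25.02 → 25
B: 0.78×96 + 0.22×252 = 74.88 + 55.44 = 130.32 → 130
= RGB(163, 25, 130)


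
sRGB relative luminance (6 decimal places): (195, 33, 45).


Linearize each channel (sRGB transfer function): c = v/255; c_lin = c/12.92 if c ≤ 0.04045, else ((c+0.055)/1.055)^2.4
  R: 195/255 ≈ 0.764706 > 0.04045 → ((0.764706+0.055)/1.055)^2.4 ≈ 0.545724
  G: 33/255 ≈ 0.129412 > 0.04045 → ((0.129412+0.055)/1.055)^2.4 ≈ 0.015209
  B: 45/255 ≈ 0.176471 > 0.04045 → ((0.176471+0.055)/1.055)^2.4 ≈ 0.026241
R_lin = 0.545724, G_lin = 0.015209, B_lin = 0.026241
L = 0.2126×R + 0.7152×G + 0.0722×B
L = 0.2126×0.545724 + 0.7152×0.015209 + 0.0722×0.026241
L ≈ 0.128793


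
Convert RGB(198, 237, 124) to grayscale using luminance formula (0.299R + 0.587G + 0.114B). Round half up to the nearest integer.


Gray = 0.299×R + 0.587×G + 0.114×B
Gray = 0.299×198 + 0.587×237 + 0.114×124
Gray = 59.202 + 139.119 + 14.136
Gray = 212.457 → round half up → 212
Gray = 212


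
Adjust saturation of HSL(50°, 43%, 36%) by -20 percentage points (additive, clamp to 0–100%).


Original S = 43%
Adjustment = -20 percentage points
New S = 43 + (-20) = 23
Clamp to [0, 100] → 23
= HSL(50°, 23%, 36%)


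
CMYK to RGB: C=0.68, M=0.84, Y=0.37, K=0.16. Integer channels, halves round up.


R = 255 × (1-C) × (1-K) = 255 × 0.32 × 0.84 = 68.544 → 69
G = 255 × (1-M) × (1-K) = 255 × 0.16 × 0.84 = 34.272 → 34
B = 255 × (1-Y) × (1-K) = 255 × 0.63 × 0.84 = 134.946 → 135
= RGB(69, 34, 135)


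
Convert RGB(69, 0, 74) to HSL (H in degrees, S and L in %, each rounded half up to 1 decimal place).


Normalize: R'=69/255≈0.2706, G'=0/255≈0.0000, B'=74/255≈0.2902
Max=74/255, Min=0/255, Δ=Max-Min=74/255
L = (Max+Min)/2 = (74+0)/510 = 74/510 = 0.14509… → L = 14.5%
L ≤ 0.5 → S = Δ/(Max+Min) = 74/(74+0) = 74/74 = 1 → S = 100.0%
(the 1/255 factors cancel in S and H, so raw channel differences can be used)
Max is B' → H = 60 × ((R-G)/Δ + 4) = 60 × ((69-0)/74 + 4)
  69/74 + 4 = 0.9324… + 4 = 4.9324…
  H = 60 × 4.9324… = 295.945…° → H = 295.9°
= HSL(295.9°, 100.0%, 14.5%)


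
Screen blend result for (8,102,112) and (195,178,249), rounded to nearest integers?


Screen: C = 255 - (255-A)×(255-B)/255, rounded to nearest integer
R: 255 - (255-8)×(255-195)/255 = 255 - 14820/255 ≈ 255 - 58.118 = 196.882 → 197
G: 255 - (255-102)×(255-178)/255 = 255 - 11781/255 ≈ 255 - 46.200 = 208.800 → 209
B: 255 - (255-112)×(255-249)/255 = 255 - 858/255 ≈ 255 - 3.365 = 251.635 → 252
= RGB(197, 209, 252)


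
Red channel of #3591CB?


Color: #3591CB
R = 35 = 53
G = 91 = 145
B = CB = 203
Red = 53


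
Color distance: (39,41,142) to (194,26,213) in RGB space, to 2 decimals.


d = √[(R₁-R₂)² + (G₁-G₂)² + (B₁-B₂)²]
d = √[(39-194)² + (41-26)² + (142-213)²]
d = √[24025 + 225 + 5041]
d = √29291
d ≈ 171.15


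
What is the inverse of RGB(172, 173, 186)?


Invert: (255-R, 255-G, 255-B)
R: 255-172 = 83
G: 255-173 = 82
B: 255-186 = 69
= RGB(83, 82, 69)


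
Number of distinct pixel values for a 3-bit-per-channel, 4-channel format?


Total bits = 3 bits/channel × 4 channels = 12 bits
Distinct pixel values = 2^12
= 4,096 pixel values


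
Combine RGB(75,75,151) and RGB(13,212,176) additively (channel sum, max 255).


Additive: each channel = min(255, C₁+C₂)
R: 75+13 = 88 → 88
G: 75+212 = 287 → 255
B: 151+176 = 327 → 255
= RGB(88, 255, 255)


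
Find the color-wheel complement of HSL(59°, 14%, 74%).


Complement = opposite side of color wheel = hue + 180°
H' = (59 + 180) mod 360 = 239°
S and L unchanged.
= HSL(239°, 14%, 74%)


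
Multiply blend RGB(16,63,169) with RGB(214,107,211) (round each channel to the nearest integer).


Multiply: C = A×B/255, rounded to nearest integer
R: 16×214/255 = 3424/255 ≈ 13.427 → 13
G: 63×107/255 = 6741/255 ≈ 26.435 → 26
B: 169×211/255 = 35659/255 ≈ 139.839 → 140
= RGB(13, 26, 140)


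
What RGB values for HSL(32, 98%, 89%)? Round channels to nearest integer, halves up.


H=32°, S=0.98, L=0.89
C = (1-|2L-1|)×S = (1-|0.78|)×0.98 = 0.2156
H' = H/60 = 32/60 ≈ 0.5333; X = C×(1-|H' mod 2 - 1|) ≈ 0.1150
m = L - C/2 = 0.89 - 0.1078 = 0.7822
Sector ⌊H'⌋ = 0 → (R',G',B') = (0.2156, ≈0.1150, 0.0)
RGB = ((R'+m)×255, (G'+m)×255, (B'+m)×255) = (254.439, 228.7826, 199.461)
Round half up → RGB(254, 229, 199)


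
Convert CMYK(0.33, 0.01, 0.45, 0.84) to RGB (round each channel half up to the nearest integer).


R = 255 × (1-C) × (1-K) = 255 × 0.67 × 0.16 = 27.336 → 27
G = 255 × (1-M) × (1-K) = 255 × 0.99 × 0.16 = 40.392 → 40
B = 255 × (1-Y) × (1-K) = 255 × 0.55 × 0.16 = 22.44 → 22
= RGB(27, 40, 22)


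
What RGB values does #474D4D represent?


47 → 71 (R)
4D → 77 (G)
4D → 77 (B)
= RGB(71, 77, 77)


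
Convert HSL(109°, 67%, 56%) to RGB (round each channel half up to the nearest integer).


H=109°, S=0.67, L=0.56
C = (1-|2L-1|)×S = (1-|0.12|)×0.67 = 0.5896
H' = H/60 = 109/60 ≈ 1.8167; X = C×(1-|H' mod 2 - 1|) ≈ 0.1081
m = L - C/2 = 0.56 - 0.2948 = 0.2652
Sector ⌊H'⌋ = 1 → (R',G',B') = (≈0.1081, 0.5896, 0.0)
RGB = ((R'+m)×255, (G'+m)×255, (B'+m)×255) = (95.1898, 217.974, 67.626)
Round half up → RGB(95, 218, 68)
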